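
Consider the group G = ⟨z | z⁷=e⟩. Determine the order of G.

G is generated by a single element, so G is cyclic. The relator gives z⁷ = e and no smaller power is forced to be e, so the 7 powers {e, z, z², z³, z⁴, z⁵, z⁶} are distinct. Hence |G| = 7.

Answer: 7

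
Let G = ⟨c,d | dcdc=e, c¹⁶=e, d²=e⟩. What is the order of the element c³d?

Compute successive powers until reaching e:
  (c³d)¹ = c³d, (c³d)² = e.
The smallest positive k with (c³d)ᵏ = e is 2.

Answer: 2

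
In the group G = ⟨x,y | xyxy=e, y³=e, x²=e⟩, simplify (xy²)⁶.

Compute successive powers of (xy²), reducing at each step:
  (xy²)²: (xy²) · x = y;   y · y² = e
  (xy²)³: e · x = x;   x · y² = xy²
  (xy²)⁴: (xy²) · x = y;   y · y² = e
  (xy²)⁵: e · x = x;   x · y² = xy²
  (xy²)⁶: (xy²) · x = y;   y · y² = e

Answer: e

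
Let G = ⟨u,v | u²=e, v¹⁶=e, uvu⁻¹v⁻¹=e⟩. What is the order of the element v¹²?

Compute successive powers until reaching e:
  (v¹²)¹ = v¹², (v¹²)² = v⁸, (v¹²)³ = v⁴, (v¹²)⁴ = e.
The smallest positive k with (v¹²)ᵏ = e is 4.

Answer: 4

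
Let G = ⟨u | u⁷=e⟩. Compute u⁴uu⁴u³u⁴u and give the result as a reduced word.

Multiply left to right, reducing at each step:
  (u⁴) · u = u⁵
  (u⁵) · u⁴ = u²
  (u²) · u³ = u⁵
  (u⁵) · u⁴ = u²
  (u²) · u = u³

Answer: u³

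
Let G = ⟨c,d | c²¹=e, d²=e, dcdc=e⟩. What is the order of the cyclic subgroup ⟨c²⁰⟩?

|⟨c²⁰⟩| equals the order of c²⁰. Compute successive powers until reaching e:
  (c²⁰)¹ = c²⁰, (c²⁰)² = c¹⁹, (c²⁰)³ = c¹⁸, (c²⁰)⁴ = c¹⁷, (c²⁰)⁵ = c¹⁶, (c²⁰)⁶ = c¹⁵, (c²⁰)⁷ = c¹⁴, (c²⁰)⁸ = c¹³, (c²⁰)⁹ = c¹², (c²⁰)¹⁰ = c¹¹, (c²⁰)¹¹ = c¹⁰, (c²⁰)¹² = c⁹, (c²⁰)¹³ = c⁸, (c²⁰)¹⁴ = c⁷, (c²⁰)¹⁵ = c⁶, (c²⁰)¹⁶ = c⁵, (c²⁰)¹⁷ = c⁴, (c²⁰)¹⁸ = c³, (c²⁰)¹⁹ = c², (c²⁰)²⁰ = c, (c²⁰)²¹ = e.
The smallest positive k with (c²⁰)ᵏ = e is 21, so |⟨c²⁰⟩| = 21.

Answer: 21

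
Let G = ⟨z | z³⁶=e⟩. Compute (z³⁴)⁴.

Compute successive powers of (z³⁴), reducing at each step:
  (z³⁴)²: (z³⁴) · z³⁴ = z³²
  (z³⁴)³: (z³²) · z³⁴ = z³⁰
  (z³⁴)⁴: (z³⁰) · z³⁴ = z²⁸

Answer: z²⁸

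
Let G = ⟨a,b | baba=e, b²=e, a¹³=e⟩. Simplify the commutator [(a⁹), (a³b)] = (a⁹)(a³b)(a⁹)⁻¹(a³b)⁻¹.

[(a⁹), (a³b)] = (a⁹)·(a³b)·(a⁹)⁻¹·(a³b)⁻¹.
  (a⁹) · (a³b) = a¹²b
  (a¹²b) · (a⁴) = a⁸b
  (a⁸b) · (a³b) = a⁵

Answer: a⁵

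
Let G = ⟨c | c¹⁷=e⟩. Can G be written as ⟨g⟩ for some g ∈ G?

|G| = 17. The element c has order 17 (its powers give 17 distinct elements), so ⟨c⟩ = G and G is cyclic.

Answer: Yes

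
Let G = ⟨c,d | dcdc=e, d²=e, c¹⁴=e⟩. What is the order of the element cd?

Compute successive powers until reaching e:
  (cd)¹ = cd, (cd)² = e.
The smallest positive k with (cd)ᵏ = e is 2.

Answer: 2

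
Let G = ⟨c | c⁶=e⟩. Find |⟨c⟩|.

|⟨c⟩| equals the order of c. Compute successive powers until reaching e:
  c¹ = c, c² = c², c³ = c³, c⁴ = c⁴, c⁵ = c⁵, c⁶ = e.
The smallest positive k with cᵏ = e is 6, so |⟨c⟩| = 6.

Answer: 6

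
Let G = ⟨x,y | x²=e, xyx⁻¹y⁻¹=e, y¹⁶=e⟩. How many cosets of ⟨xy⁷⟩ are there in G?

First find ord(xy⁷) by computing successive powers:
  (xy⁷)¹ = xy⁷, (xy⁷)² = y¹⁴, (xy⁷)³ = xy⁵, (xy⁷)⁴ = y¹², (xy⁷)⁵ = xy³, (xy⁷)⁶ = y¹⁰, (xy⁷)⁷ = xy, (xy⁷)⁸ = y⁸, (xy⁷)⁹ = xy¹⁵, (xy⁷)¹⁰ = y⁶, (xy⁷)¹¹ = xy¹³, (xy⁷)¹² = y⁴, (xy⁷)¹³ = xy¹¹, (xy⁷)¹⁴ = y², (xy⁷)¹⁵ = xy⁹, (xy⁷)¹⁶ = e.
So |⟨xy⁷⟩| = ord(xy⁷) = 16. With |G| = 32, by Lagrange [G : ⟨xy⁷⟩] = 32/16 = 2.

Answer: 2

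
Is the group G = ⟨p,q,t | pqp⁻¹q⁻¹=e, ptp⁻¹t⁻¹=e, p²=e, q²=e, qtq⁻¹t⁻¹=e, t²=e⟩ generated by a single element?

|G| = 8, but the maximum element order in G is 2 < 8. No single element generates all of G, so G is not cyclic.

Answer: No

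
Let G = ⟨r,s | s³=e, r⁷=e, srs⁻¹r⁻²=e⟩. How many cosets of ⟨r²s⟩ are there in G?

First find ord(r²s) by computing successive powers:
  (r²s)¹ = r²s, (r²s)² = r⁶s², (r²s)³ = e.
So |⟨r²s⟩| = ord(r²s) = 3. With |G| = 21, by Lagrange [G : ⟨r²s⟩] = 21/3 = 7.

Answer: 7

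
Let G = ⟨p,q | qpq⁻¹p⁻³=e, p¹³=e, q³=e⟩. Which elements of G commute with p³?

⟨p³⟩ ⊆ C_G(p³) since powers of p³ commute with p³; so |C_G(p³)| ≥ |⟨p³⟩| = 13.
By orbit–stabilizer, |C_G(p³)| = |G| / |conj. class of p³| = 39 / 3 = 13.
The 13 elements commuting with p³ are {e, p, p², p³, p⁴, p⁵, p⁶, p⁷, p⁸, p⁹, p¹⁰, p¹¹, p¹²}.

Answer: {e, p, p², p³, p⁴, p⁵, p⁶, p⁷, p⁸, p⁹, p¹⁰, p¹¹, p¹²}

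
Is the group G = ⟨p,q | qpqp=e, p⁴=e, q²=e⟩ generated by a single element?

Every cyclic group is abelian. But p·q = pq while q·p = p³q, so p·q ≠ q·p and G is not abelian. Hence G is not cyclic.

Answer: No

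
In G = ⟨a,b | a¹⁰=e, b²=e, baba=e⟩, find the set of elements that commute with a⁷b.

⟨a⁷b⟩ ⊆ C_G(a⁷b) since powers of a⁷b commute with a⁷b; so |C_G(a⁷b)| ≥ |⟨a⁷b⟩| = 2.
By orbit–stabilizer, |C_G(a⁷b)| = |G| / |conj. class of a⁷b| = 20 / 5 = 4.
The 4 elements commuting with a⁷b are {e, a⁵, a²b, a⁷b}.

Answer: {e, a⁵, a²b, a⁷b}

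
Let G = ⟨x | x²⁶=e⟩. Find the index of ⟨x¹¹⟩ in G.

First find ord(x¹¹) by computing successive powers:
  (x¹¹)¹ = x¹¹, (x¹¹)² = x²², (x¹¹)³ = x⁷, (x¹¹)⁴ = x¹⁸, (x¹¹)⁵ = x³, (x¹¹)⁶ = x¹⁴, (x¹¹)⁷ = x²⁵, (x¹¹)⁸ = x¹⁰, (x¹¹)⁹ = x²¹, (x¹¹)¹⁰ = x⁶, (x¹¹)¹¹ = x¹⁷, (x¹¹)¹² = x², (x¹¹)¹³ = x¹³, (x¹¹)¹⁴ = x²⁴, (x¹¹)¹⁵ = x⁹, (x¹¹)¹⁶ = x²⁰, (x¹¹)¹⁷ = x⁵, (x¹¹)¹⁸ = x¹⁶, (x¹¹)¹⁹ = x, (x¹¹)²⁰ = x¹², (x¹¹)²¹ = x²³, (x¹¹)²² = x⁸, (x¹¹)²³ = x¹⁹, (x¹¹)²⁴ = x⁴, (x¹¹)²⁵ = x¹⁵, (x¹¹)²⁶ = e.
So |⟨x¹¹⟩| = ord(x¹¹) = 26. With |G| = 26, by Lagrange [G : ⟨x¹¹⟩] = 26/26 = 1.

Answer: 1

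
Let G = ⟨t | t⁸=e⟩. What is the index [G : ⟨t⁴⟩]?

First find ord(t⁴) by computing successive powers:
  (t⁴)¹ = t⁴, (t⁴)² = e.
So |⟨t⁴⟩| = ord(t⁴) = 2. With |G| = 8, by Lagrange [G : ⟨t⁴⟩] = 8/2 = 4.

Answer: 4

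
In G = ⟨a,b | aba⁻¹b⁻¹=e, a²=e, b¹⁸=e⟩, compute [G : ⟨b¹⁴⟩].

First find ord(b¹⁴) by computing successive powers:
  (b¹⁴)¹ = b¹⁴, (b¹⁴)² = b¹⁰, (b¹⁴)³ = b⁶, (b¹⁴)⁴ = b², (b¹⁴)⁵ = b¹⁶, (b¹⁴)⁶ = b¹², (b¹⁴)⁷ = b⁸, (b¹⁴)⁸ = b⁴, (b¹⁴)⁹ = e.
So |⟨b¹⁴⟩| = ord(b¹⁴) = 9. With |G| = 36, by Lagrange [G : ⟨b¹⁴⟩] = 36/9 = 4.

Answer: 4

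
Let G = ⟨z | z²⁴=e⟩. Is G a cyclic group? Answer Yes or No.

|G| = 24. The element z has order 24 (its powers give 24 distinct elements), so ⟨z⟩ = G and G is cyclic.

Answer: Yes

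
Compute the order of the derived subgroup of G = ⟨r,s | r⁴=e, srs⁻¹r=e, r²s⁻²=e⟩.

G' = [G, G] is generated by all commutators. The generator-pair commutators are: [r, s] = r².
The subgroup they normally generate is {e, r²}, of order 2.
Check: |G/G'| = 8/2 = 4 is the order of the abelianisation.

Answer: 2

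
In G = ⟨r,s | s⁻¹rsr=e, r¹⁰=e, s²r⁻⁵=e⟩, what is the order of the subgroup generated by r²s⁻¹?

|⟨r²s⁻¹⟩| equals the order of r²s⁻¹. Compute successive powers until reaching e:
  (r²s⁻¹)¹ = r²s⁻¹, (r²s⁻¹)² = r⁵, (r²s⁻¹)³ = r²s, (r²s⁻¹)⁴ = e.
The smallest positive k with (r²s⁻¹)ᵏ = e is 4, so |⟨r²s⁻¹⟩| = 4.

Answer: 4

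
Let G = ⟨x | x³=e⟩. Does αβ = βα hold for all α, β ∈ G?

G has a single generator, so G is cyclic and hence abelian.

Answer: Yes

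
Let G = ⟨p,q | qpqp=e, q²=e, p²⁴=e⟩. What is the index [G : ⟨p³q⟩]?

First find ord(p³q) by computing successive powers:
  (p³q)¹ = p³q, (p³q)² = e.
So |⟨p³q⟩| = ord(p³q) = 2. With |G| = 48, by Lagrange [G : ⟨p³q⟩] = 48/2 = 24.

Answer: 24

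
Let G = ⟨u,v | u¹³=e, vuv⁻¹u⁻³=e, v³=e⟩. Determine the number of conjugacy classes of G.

The conjugacy classes (representative and size) are:
  [e] (size 1), [u] (size 3), [u⁵] (size 3), [u¹⁰] (size 3), [u⁸] (size 3), [u¹⁰v] (size 13), [u⁷v²] (size 13).
Class equation: 1 + 3 + 3 + 3 + 3 + 13 + 13 = 39 = |G|. So G has 7 conjugacy classes.

Answer: 7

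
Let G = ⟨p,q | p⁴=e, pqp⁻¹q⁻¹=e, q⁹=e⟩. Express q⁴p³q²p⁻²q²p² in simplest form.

Multiply left to right, reducing at each step:
  (q⁴) · p³ = p³q⁴
  (p³q⁴) · q² = p³q⁶
  (p³q⁶) · p⁻² = pq⁶
  (pq⁶) · q² = pq⁸
  (pq⁸) · p² = p³q⁸

Answer: p³q⁸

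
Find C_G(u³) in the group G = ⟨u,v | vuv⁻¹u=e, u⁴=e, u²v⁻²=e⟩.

⟨u³⟩ ⊆ C_G(u³) since powers of u³ commute with u³; so |C_G(u³)| ≥ |⟨u³⟩| = 4.
By orbit–stabilizer, |C_G(u³)| = |G| / |conj. class of u³| = 8 / 2 = 4.
The 4 elements commuting with u³ are {e, u, u², u³}.

Answer: {e, u, u², u³}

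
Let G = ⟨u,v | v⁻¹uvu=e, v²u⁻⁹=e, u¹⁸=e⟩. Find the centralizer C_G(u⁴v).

⟨u⁴v⟩ ⊆ C_G(u⁴v) since powers of u⁴v commute with u⁴v; so |C_G(u⁴v)| ≥ |⟨u⁴v⟩| = 4.
By orbit–stabilizer, |C_G(u⁴v)| = |G| / |conj. class of u⁴v| = 36 / 9 = 4.
The 4 elements commuting with u⁴v are {e, u⁹, u⁴v, u⁴v⁻¹}.

Answer: {e, u⁹, u⁴v, u⁴v⁻¹}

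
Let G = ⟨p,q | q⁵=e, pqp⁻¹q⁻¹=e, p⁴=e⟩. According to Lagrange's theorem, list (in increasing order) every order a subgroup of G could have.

|G| = 20 = 2² · 5. By Lagrange's theorem the order of any subgroup divides 20; the divisors of 20 are 1, 2, 4, 5, 10, 20.

Answer: 1, 2, 4, 5, 10, 20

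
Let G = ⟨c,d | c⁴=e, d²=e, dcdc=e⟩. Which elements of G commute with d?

⟨d⟩ ⊆ C_G(d) since powers of d commute with d; so |C_G(d)| ≥ |⟨d⟩| = 2.
By orbit–stabilizer, |C_G(d)| = |G| / |conj. class of d| = 8 / 2 = 4.
The 4 elements commuting with d are {e, c², d, c²d}.

Answer: {e, c², d, c²d}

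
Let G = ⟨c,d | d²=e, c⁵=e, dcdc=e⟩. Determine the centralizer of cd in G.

⟨cd⟩ ⊆ C_G(cd) since powers of cd commute with cd; so |C_G(cd)| ≥ |⟨cd⟩| = 2.
By orbit–stabilizer, |C_G(cd)| = |G| / |conj. class of cd| = 10 / 5 = 2.
The 2 elements commuting with cd are {e, cd}.

Answer: {e, cd}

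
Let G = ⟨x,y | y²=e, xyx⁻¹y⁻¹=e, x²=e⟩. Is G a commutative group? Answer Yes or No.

Each pair of generators commutes: x·y = xy = y·x. Since the generators pairwise commute, every element of G commutes with every other, so G is abelian.

Answer: Yes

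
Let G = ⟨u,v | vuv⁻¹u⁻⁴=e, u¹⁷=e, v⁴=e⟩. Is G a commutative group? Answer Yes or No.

u·v = uv but v·u = u⁴v, so u·v ≠ v·u and G is not abelian.

Answer: No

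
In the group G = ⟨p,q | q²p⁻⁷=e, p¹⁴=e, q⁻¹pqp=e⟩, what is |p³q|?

Compute successive powers until reaching e:
  (p³q)¹ = p³q, (p³q)² = p⁷, (p³q)³ = p³q⁻¹, (p³q)⁴ = e.
The smallest positive k with (p³q)ᵏ = e is 4.

Answer: 4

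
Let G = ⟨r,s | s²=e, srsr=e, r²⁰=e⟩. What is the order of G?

Enumerate words in the generators, reducing via the relations: the distinct elements are
  {e, r, s, rs, r², r³, r⁴, r⁵, r⁶, r⁷, r⁸, r⁹, r²s, r³s, r¹², r¹³, r¹¹, r¹⁰, r¹⁴, r¹⁵, r¹⁶, r¹⁷, r¹⁸, r¹⁹, r⁴s, r⁵s, r⁶s, r⁷s, r⁸s, r⁹s, r¹²s, r¹³s, r¹¹s, r¹⁰s, r¹⁴s, r¹⁵s, r¹⁶s, r¹⁷s, r¹⁸s, r¹⁹s}.
No further products give new elements, so |G| = 40.

Answer: 40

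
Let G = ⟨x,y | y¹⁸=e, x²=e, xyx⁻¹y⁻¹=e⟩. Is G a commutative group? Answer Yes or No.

Each pair of generators commutes: x·y = xy = y·x. Since the generators pairwise commute, every element of G commutes with every other, so G is abelian.

Answer: Yes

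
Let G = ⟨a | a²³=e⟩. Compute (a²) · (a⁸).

Compute (a²) · (a⁸) by multiplying left to right and reducing via the relations at each step:
  (a²) · a⁸ = a¹⁰

Answer: a¹⁰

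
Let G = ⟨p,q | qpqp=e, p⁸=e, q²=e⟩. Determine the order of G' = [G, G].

G' = [G, G] is generated by all commutators. The generator-pair commutators are: [p, q] = p².
The subgroup they normally generate is {e, p², p⁴, p⁶}, of order 4.
Check: |G/G'| = 16/4 = 4 is the order of the abelianisation.

Answer: 4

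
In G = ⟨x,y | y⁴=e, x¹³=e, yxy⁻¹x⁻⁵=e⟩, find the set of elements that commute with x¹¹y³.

⟨x¹¹y³⟩ ⊆ C_G(x¹¹y³) since powers of x¹¹y³ commute with x¹¹y³; so |C_G(x¹¹y³)| ≥ |⟨x¹¹y³⟩| = 4.
By orbit–stabilizer, |C_G(x¹¹y³)| = |G| / |conj. class of x¹¹y³| = 52 / 13 = 4.
The 4 elements commuting with x¹¹y³ are {e, x¹⁰y, x⁸y², x¹¹y³}.

Answer: {e, x¹⁰y, x⁸y², x¹¹y³}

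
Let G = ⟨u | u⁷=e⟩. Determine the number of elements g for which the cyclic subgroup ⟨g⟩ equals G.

G is cyclic of order 7. An element generates G iff its order is 7, and a cyclic group of order 7 has exactly φ(7) = 6 such elements.

Answer: 6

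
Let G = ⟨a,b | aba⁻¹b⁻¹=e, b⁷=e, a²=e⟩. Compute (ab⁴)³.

Compute successive powers of (ab⁴), reducing at each step:
  (ab⁴)²: (ab⁴) · a = b⁴;   (b⁴) · b⁴ = b
  (ab⁴)³: b · a = ab;   (ab) · b⁴ = ab⁵

Answer: ab⁵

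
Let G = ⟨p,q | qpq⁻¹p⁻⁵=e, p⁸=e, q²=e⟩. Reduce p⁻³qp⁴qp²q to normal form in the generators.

Multiply left to right, reducing at each step:
  (p⁵) · q = p⁵q
  (p⁵q) · p⁴ = pq
  (pq) · q = p
  p · p² = p³
  (p³) · q = p³q

Answer: p³q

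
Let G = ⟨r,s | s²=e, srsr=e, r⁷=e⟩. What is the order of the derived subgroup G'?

G' = [G, G] is generated by all commutators. The generator-pair commutators are: [r, s] = r².
The subgroup they normally generate is {e, r, r², r³, r⁴, r⁵, r⁶}, of order 7.
Check: |G/G'| = 14/7 = 2 is the order of the abelianisation.

Answer: 7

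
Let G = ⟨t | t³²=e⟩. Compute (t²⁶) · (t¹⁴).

Compute (t²⁶) · (t¹⁴) by multiplying left to right and reducing via the relations at each step:
  (t²⁶) · t¹⁴ = t⁸

Answer: t⁸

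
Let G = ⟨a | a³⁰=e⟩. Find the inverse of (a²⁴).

The order of (a²⁴) is 5 (smallest k with (a²⁴)ᵏ = e), so (a²⁴)⁻¹ = (a²⁴)⁴ = a⁶.
Check: (a²⁴) · (a⁶) → (a²⁴) · a⁶ = e, giving e as required.

Answer: a⁶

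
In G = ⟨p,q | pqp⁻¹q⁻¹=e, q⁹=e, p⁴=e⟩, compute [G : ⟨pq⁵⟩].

First find ord(pq⁵) by computing successive powers:
  (pq⁵)¹ = pq⁵, (pq⁵)² = p²q, (pq⁵)³ = p³q⁶, (pq⁵)⁴ = q², (pq⁵)⁵ = pq⁷, (pq⁵)⁶ = p²q³, (pq⁵)⁷ = p³q⁸, (pq⁵)⁸ = q⁴, (pq⁵)⁹ = p, (pq⁵)¹⁰ = p²q⁵, (pq⁵)¹¹ = p³q, (pq⁵)¹² = q⁶, (pq⁵)¹³ = pq², (pq⁵)¹⁴ = p²q⁷, (pq⁵)¹⁵ = p³q³, (pq⁵)¹⁶ = q⁸, (pq⁵)¹⁷ = pq⁴, (pq⁵)¹⁸ = p², (pq⁵)¹⁹ = p³q⁵, (pq⁵)²⁰ = q, (pq⁵)²¹ = pq⁶, (pq⁵)²² = p²q², (pq⁵)²³ = p³q⁷, (pq⁵)²⁴ = q³, (pq⁵)²⁵ = pq⁸, (pq⁵)²⁶ = p²q⁴, (pq⁵)²⁷ = p³, (pq⁵)²⁸ = q⁵, (pq⁵)²⁹ = pq, (pq⁵)³⁰ = p²q⁶, (pq⁵)³¹ = p³q², (pq⁵)³² = q⁷, (pq⁵)³³ = pq³, (pq⁵)³⁴ = p²q⁸, (pq⁵)³⁵ = p³q⁴, (pq⁵)³⁶ = e.
So |⟨pq⁵⟩| = ord(pq⁵) = 36. With |G| = 36, by Lagrange [G : ⟨pq⁵⟩] = 36/36 = 1.

Answer: 1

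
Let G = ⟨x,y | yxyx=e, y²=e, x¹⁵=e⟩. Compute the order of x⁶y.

Compute successive powers until reaching e:
  (x⁶y)¹ = x⁶y, (x⁶y)² = e.
The smallest positive k with (x⁶y)ᵏ = e is 2.

Answer: 2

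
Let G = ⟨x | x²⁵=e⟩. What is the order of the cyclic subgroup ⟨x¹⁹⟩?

|⟨x¹⁹⟩| equals the order of x¹⁹. Compute successive powers until reaching e:
  (x¹⁹)¹ = x¹⁹, (x¹⁹)² = x¹³, (x¹⁹)³ = x⁷, (x¹⁹)⁴ = x, (x¹⁹)⁵ = x²⁰, (x¹⁹)⁶ = x¹⁴, (x¹⁹)⁷ = x⁸, (x¹⁹)⁸ = x², (x¹⁹)⁹ = x²¹, (x¹⁹)¹⁰ = x¹⁵, (x¹⁹)¹¹ = x⁹, (x¹⁹)¹² = x³, (x¹⁹)¹³ = x²², (x¹⁹)¹⁴ = x¹⁶, (x¹⁹)¹⁵ = x¹⁰, (x¹⁹)¹⁶ = x⁴, (x¹⁹)¹⁷ = x²³, (x¹⁹)¹⁸ = x¹⁷, (x¹⁹)¹⁹ = x¹¹, (x¹⁹)²⁰ = x⁵, (x¹⁹)²¹ = x²⁴, (x¹⁹)²² = x¹⁸, (x¹⁹)²³ = x¹², (x¹⁹)²⁴ = x⁶, (x¹⁹)²⁵ = e.
The smallest positive k with (x¹⁹)ᵏ = e is 25, so |⟨x¹⁹⟩| = 25.

Answer: 25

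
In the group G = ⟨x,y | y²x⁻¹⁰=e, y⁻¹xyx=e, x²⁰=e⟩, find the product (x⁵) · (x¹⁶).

Compute (x⁵) · (x¹⁶) by multiplying left to right and reducing via the relations at each step:
  (x⁵) · x¹⁶ = x

Answer: x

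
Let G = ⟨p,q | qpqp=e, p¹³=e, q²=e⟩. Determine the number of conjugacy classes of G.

The conjugacy classes (representative and size) are:
  [e] (size 1), [p¹²] (size 2), [p¹¹] (size 2), [p³] (size 2), [p⁴] (size 2), [p⁸] (size 2), [p⁶] (size 2), [q] (size 13).
Class equation: 1 + 2 + 2 + 2 + 2 + 2 + 2 + 13 = 26 = |G|. So G has 8 conjugacy classes.

Answer: 8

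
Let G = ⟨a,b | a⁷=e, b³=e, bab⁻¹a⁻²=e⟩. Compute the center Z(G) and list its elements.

An element z ∈ Z(G) iff z commutes with every generator.
For example e is central: e·a = a = a·e; e·b = b = b·e.
Whereas a ∉ Z(G) since a·b = ab ≠ a²b = b·a.
Checking each of the 21 elements this way gives Z(G) = {e}, of order 1.

Answer: {e}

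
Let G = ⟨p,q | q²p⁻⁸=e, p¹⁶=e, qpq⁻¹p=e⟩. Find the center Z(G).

An element z ∈ Z(G) iff z commutes with every generator.
For example p⁸ is central: (p⁸)·p = p⁹ = p·(p⁸); (p⁸)·q = q⁻¹ = q·(p⁸).
Whereas p ∉ Z(G) since p·q = pq ≠ p⁷q⁻¹ = q·p.
Checking each of the 32 elements this way gives Z(G) = {e, p⁸}, of order 2.

Answer: {e, p⁸}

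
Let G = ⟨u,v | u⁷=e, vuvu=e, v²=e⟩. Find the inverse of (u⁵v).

The order of (u⁵v) is 2 (smallest k with (u⁵v)ᵏ = e), so (u⁵v)⁻¹ = (u⁵v)¹ = u⁵v.
Check: (u⁵v) · (u⁵v) → (u⁵v) · u⁵ = v;   v · v = e, giving e as required.

Answer: u⁵v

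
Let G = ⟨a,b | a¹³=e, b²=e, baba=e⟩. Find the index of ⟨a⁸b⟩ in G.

First find ord(a⁸b) by computing successive powers:
  (a⁸b)¹ = a⁸b, (a⁸b)² = e.
So |⟨a⁸b⟩| = ord(a⁸b) = 2. With |G| = 26, by Lagrange [G : ⟨a⁸b⟩] = 26/2 = 13.

Answer: 13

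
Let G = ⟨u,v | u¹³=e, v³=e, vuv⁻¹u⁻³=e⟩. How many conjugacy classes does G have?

The conjugacy classes (representative and size) are:
  [e] (size 1), [u] (size 3), [u⁵] (size 3), [u¹⁰] (size 3), [u⁸] (size 3), [u¹⁰v] (size 13), [u⁷v²] (size 13).
Class equation: 1 + 3 + 3 + 3 + 3 + 13 + 13 = 39 = |G|. So G has 7 conjugacy classes.

Answer: 7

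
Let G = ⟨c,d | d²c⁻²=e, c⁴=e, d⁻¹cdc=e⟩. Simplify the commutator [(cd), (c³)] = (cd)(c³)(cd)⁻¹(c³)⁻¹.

[(cd), (c³)] = (cd)·(c³)·(cd)⁻¹·(c³)⁻¹.
  (cd) · (c³) = d⁻¹
  (d⁻¹) · (cd⁻¹) = c
  c · c = c²

Answer: c²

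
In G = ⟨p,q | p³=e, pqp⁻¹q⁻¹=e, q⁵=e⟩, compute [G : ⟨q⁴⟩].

First find ord(q⁴) by computing successive powers:
  (q⁴)¹ = q⁴, (q⁴)² = q³, (q⁴)³ = q², (q⁴)⁴ = q, (q⁴)⁵ = e.
So |⟨q⁴⟩| = ord(q⁴) = 5. With |G| = 15, by Lagrange [G : ⟨q⁴⟩] = 15/5 = 3.

Answer: 3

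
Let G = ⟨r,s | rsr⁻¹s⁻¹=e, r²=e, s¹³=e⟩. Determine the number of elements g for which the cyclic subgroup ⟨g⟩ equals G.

G is cyclic of order 26. An element generates G iff its order is 26, and a cyclic group of order 26 has exactly φ(26) = 12 such elements.

Answer: 12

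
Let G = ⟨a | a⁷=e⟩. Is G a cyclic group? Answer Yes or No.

|G| = 7. The element a has order 7 (its powers give 7 distinct elements), so ⟨a⟩ = G and G is cyclic.

Answer: Yes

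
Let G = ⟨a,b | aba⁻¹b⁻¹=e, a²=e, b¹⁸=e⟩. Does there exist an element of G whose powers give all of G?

|G| = 36, but the maximum element order in G is 18 < 36. No single element generates all of G, so G is not cyclic.

Answer: No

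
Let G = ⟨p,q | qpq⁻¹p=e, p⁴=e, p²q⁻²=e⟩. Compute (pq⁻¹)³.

Compute successive powers of (pq⁻¹), reducing at each step:
  (pq⁻¹)²: (pq⁻¹) · p = q⁻¹;   (q⁻¹) · q⁻¹ = p²
  (pq⁻¹)³: (p²) · p = p³;   (p³) · q⁻¹ = pq

Answer: pq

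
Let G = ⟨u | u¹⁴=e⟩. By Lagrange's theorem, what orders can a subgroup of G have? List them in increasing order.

|G| = 14 = 2 · 7. By Lagrange's theorem the order of any subgroup divides 14; the divisors of 14 are 1, 2, 7, 14.

Answer: 1, 2, 7, 14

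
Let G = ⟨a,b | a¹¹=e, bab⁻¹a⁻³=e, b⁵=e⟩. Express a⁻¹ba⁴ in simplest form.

Multiply left to right, reducing at each step:
  (a¹⁰) · b = a¹⁰b
  (a¹⁰b) · a⁴ = b

Answer: b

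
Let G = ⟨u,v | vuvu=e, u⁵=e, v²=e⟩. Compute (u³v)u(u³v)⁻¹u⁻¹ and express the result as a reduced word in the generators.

[(u³v), u] = (u³v)·u·(u³v)⁻¹·u⁻¹.
  (u³v) · u = u²v
  (u²v) · (u³v) = u⁴
  (u⁴) · (u⁴) = u³

Answer: u³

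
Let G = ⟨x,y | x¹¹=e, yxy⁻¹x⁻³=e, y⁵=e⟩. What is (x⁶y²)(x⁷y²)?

Compute (x⁶y²) · (x⁷y²) by multiplying left to right and reducing via the relations at each step:
  (x⁶y²) · x⁷ = x³y²
  (x³y²) · y² = x³y⁴

Answer: x³y⁴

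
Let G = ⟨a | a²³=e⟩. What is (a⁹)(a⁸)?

Compute (a⁹) · (a⁸) by multiplying left to right and reducing via the relations at each step:
  (a⁹) · a⁸ = a¹⁷

Answer: a¹⁷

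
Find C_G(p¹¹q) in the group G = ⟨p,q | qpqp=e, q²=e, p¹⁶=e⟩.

⟨p¹¹q⟩ ⊆ C_G(p¹¹q) since powers of p¹¹q commute with p¹¹q; so |C_G(p¹¹q)| ≥ |⟨p¹¹q⟩| = 2.
By orbit–stabilizer, |C_G(p¹¹q)| = |G| / |conj. class of p¹¹q| = 32 / 8 = 4.
The 4 elements commuting with p¹¹q are {e, p⁸, p³q, p¹¹q}.

Answer: {e, p⁸, p³q, p¹¹q}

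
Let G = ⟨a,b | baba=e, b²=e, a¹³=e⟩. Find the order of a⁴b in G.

Compute successive powers until reaching e:
  (a⁴b)¹ = a⁴b, (a⁴b)² = e.
The smallest positive k with (a⁴b)ᵏ = e is 2.

Answer: 2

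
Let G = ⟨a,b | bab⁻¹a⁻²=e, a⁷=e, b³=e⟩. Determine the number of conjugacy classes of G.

The conjugacy classes (representative and size) are:
  [e] (size 1), [a²] (size 3), [a⁵] (size 3), [b] (size 7), [b²] (size 7).
Class equation: 1 + 3 + 3 + 7 + 7 = 21 = |G|. So G has 5 conjugacy classes.

Answer: 5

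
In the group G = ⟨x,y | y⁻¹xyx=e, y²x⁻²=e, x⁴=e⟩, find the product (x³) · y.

Compute (x³) · y by multiplying left to right and reducing via the relations at each step:
  (x³) · y = xy⁻¹

Answer: xy⁻¹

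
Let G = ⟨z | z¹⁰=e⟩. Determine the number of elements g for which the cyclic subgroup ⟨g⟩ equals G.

G is cyclic of order 10. An element generates G iff its order is 10, and a cyclic group of order 10 has exactly φ(10) = 4 such elements.

Answer: 4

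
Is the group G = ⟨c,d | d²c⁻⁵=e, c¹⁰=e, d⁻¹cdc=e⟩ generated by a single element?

Every cyclic group is abelian. But c·d = cd while d·c = c⁴d⁻¹, so c·d ≠ d·c and G is not abelian. Hence G is not cyclic.

Answer: No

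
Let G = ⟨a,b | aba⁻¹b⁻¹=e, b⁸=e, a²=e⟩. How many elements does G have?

Enumerate words in the generators, reducing via the relations: the distinct elements are
  {a, b, e, ab, b², b³, b⁴, b⁵, b⁶, b⁷, ab², ab³, ab⁴, ab⁵, ab⁶, ab⁷}.
No further products give new elements, so |G| = 16.

Answer: 16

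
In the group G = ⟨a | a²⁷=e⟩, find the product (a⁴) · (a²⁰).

Compute (a⁴) · (a²⁰) by multiplying left to right and reducing via the relations at each step:
  (a⁴) · a²⁰ = a²⁴

Answer: a²⁴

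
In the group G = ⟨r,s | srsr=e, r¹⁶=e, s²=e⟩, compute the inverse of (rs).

The order of (rs) is 2 (smallest k with (rs)ᵏ = e), so (rs)⁻¹ = (rs)¹ = rs.
Check: (rs) · (rs) → (rs) · r = s;   s · s = e, giving e as required.

Answer: rs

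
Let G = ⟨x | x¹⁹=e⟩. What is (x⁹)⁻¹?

The order of (x⁹) is 19 (smallest k with (x⁹)ᵏ = e), so (x⁹)⁻¹ = (x⁹)¹⁸ = x¹⁰.
Check: (x⁹) · (x¹⁰) → (x⁹) · x¹⁰ = e, giving e as required.

Answer: x¹⁰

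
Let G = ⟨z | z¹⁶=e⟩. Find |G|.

G is generated by a single element, so G is cyclic. The relator gives z¹⁶ = e and no smaller power is forced to be e, so the 16 powers {e, z, z², z³, z⁴, z⁵, z⁶, z⁷, z⁸, z⁹, z¹², z¹³, z¹¹, z¹⁰, z¹⁴, z¹⁵} are distinct. Hence |G| = 16.

Answer: 16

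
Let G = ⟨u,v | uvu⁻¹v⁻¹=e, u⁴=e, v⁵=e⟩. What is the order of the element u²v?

Compute successive powers until reaching e:
  (u²v)¹ = u²v, (u²v)² = v², (u²v)³ = u²v³, (u²v)⁴ = v⁴, (u²v)⁵ = u², (u²v)⁶ = v, (u²v)⁷ = u²v², (u²v)⁸ = v³, (u²v)⁹ = u²v⁴, (u²v)¹⁰ = e.
The smallest positive k with (u²v)ᵏ = e is 10.

Answer: 10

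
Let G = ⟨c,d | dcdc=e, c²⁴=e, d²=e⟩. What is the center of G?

An element z ∈ Z(G) iff z commutes with every generator.
For example c¹² is central: (c¹²)·c = c¹³ = c·(c¹²); (c¹²)·d = c¹²d = d·(c¹²).
Whereas c ∉ Z(G) since c·d = cd ≠ c²³d = d·c.
Checking each of the 48 elements this way gives Z(G) = {e, c¹²}, of order 2.

Answer: {e, c¹²}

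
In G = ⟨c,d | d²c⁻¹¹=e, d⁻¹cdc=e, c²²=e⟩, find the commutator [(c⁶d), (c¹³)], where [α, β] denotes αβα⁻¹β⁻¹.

[(c⁶d), (c¹³)] = (c⁶d)·(c¹³)·(c⁶d)⁻¹·(c¹³)⁻¹.
  (c⁶d) · (c¹³) = c⁴d⁻¹
  (c⁴d⁻¹) · (c⁶d⁻¹) = c⁹
  (c⁹) · (c⁹) = c¹⁸

Answer: c¹⁸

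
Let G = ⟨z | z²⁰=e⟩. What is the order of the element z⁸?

Compute successive powers until reaching e:
  (z⁸)¹ = z⁸, (z⁸)² = z¹⁶, (z⁸)³ = z⁴, (z⁸)⁴ = z¹², (z⁸)⁵ = e.
The smallest positive k with (z⁸)ᵏ = e is 5.

Answer: 5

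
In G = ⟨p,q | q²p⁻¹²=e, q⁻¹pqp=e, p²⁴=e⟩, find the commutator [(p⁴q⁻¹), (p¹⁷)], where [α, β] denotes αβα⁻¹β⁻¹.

[(p⁴q⁻¹), (p¹⁷)] = (p⁴q⁻¹)·(p¹⁷)·(p⁴q⁻¹)⁻¹·(p¹⁷)⁻¹.
  (p⁴q⁻¹) · (p¹⁷) = p¹¹q⁻¹
  (p¹¹q⁻¹) · (p⁴q) = p⁷
  (p⁷) · (p⁷) = p¹⁴

Answer: p¹⁴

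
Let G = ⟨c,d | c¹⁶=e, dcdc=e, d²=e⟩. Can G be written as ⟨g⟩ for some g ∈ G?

Every cyclic group is abelian. But c·d = cd while d·c = c¹⁵d, so c·d ≠ d·c and G is not abelian. Hence G is not cyclic.

Answer: No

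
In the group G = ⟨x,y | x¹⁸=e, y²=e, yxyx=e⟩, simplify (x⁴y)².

Compute successive powers of (x⁴y), reducing at each step:
  (x⁴y)²: (x⁴y) · x⁴ = y;   y · y = e

Answer: e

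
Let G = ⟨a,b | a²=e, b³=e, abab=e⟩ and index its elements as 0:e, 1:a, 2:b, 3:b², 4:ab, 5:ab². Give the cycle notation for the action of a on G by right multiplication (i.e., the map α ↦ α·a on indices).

(0 1)(2 5)(3 4)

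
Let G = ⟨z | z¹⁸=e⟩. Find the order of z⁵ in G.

Compute successive powers until reaching e:
  (z⁵)¹ = z⁵, (z⁵)² = z¹⁰, (z⁵)³ = z¹⁵, (z⁵)⁴ = z², (z⁵)⁵ = z⁷, (z⁵)⁶ = z¹², (z⁵)⁷ = z¹⁷, (z⁵)⁸ = z⁴, (z⁵)⁹ = z⁹, (z⁵)¹⁰ = z¹⁴, (z⁵)¹¹ = z, (z⁵)¹² = z⁶, (z⁵)¹³ = z¹¹, (z⁵)¹⁴ = z¹⁶, (z⁵)¹⁵ = z³, (z⁵)¹⁶ = z⁸, (z⁵)¹⁷ = z¹³, (z⁵)¹⁸ = e.
The smallest positive k with (z⁵)ᵏ = e is 18.

Answer: 18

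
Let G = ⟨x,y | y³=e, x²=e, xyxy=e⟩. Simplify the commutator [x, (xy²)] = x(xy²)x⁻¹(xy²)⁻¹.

[x, (xy²)] = x·(xy²)·x⁻¹·(xy²)⁻¹.
  x · (xy²) = y²
  (y²) · x = xy
  (xy) · (xy²) = y

Answer: y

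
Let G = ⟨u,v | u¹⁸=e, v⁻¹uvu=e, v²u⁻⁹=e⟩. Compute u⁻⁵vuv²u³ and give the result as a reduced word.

Multiply left to right, reducing at each step:
  (u¹³) · v = u⁴v⁻¹
  (u⁴v⁻¹) · u = u³v⁻¹
  (u³v⁻¹) · v² = u³v
  (u³v) · u³ = v

Answer: v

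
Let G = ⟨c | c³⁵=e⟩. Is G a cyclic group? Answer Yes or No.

|G| = 35. The element c has order 35 (its powers give 35 distinct elements), so ⟨c⟩ = G and G is cyclic.

Answer: Yes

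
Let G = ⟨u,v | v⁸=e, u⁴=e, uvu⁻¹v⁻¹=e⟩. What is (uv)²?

Compute successive powers of (uv), reducing at each step:
  (uv)²: (uv) · u = u²v;   (u²v) · v = u²v²

Answer: u²v²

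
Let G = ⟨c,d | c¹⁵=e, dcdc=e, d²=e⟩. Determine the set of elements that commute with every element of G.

An element z ∈ Z(G) iff z commutes with every generator.
For example e is central: e·c = c = c·e; e·d = d = d·e.
Whereas c ∉ Z(G) since c·d = cd ≠ c¹⁴d = d·c.
Checking each of the 30 elements this way gives Z(G) = {e}, of order 1.

Answer: {e}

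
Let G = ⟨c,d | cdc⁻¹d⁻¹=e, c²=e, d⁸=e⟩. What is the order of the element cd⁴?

Compute successive powers until reaching e:
  (cd⁴)¹ = cd⁴, (cd⁴)² = e.
The smallest positive k with (cd⁴)ᵏ = e is 2.

Answer: 2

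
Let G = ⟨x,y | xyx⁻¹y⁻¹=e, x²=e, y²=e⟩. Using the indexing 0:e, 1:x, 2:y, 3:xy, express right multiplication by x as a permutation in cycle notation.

(0 1)(2 3)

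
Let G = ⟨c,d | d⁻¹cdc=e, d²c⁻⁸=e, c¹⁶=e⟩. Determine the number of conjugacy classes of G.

The conjugacy classes (representative and size) are:
  [e] (size 1), [c] (size 2), [c¹⁴] (size 2), [c³] (size 2), [c¹²] (size 2), [c⁵] (size 2), [c¹⁰] (size 2), [c⁷] (size 2), [c⁸] (size 1), [c⁶d] (size 8), [c³d⁻¹] (size 8).
Class equation: 1 + 2 + 2 + 2 + 2 + 2 + 2 + 2 + 1 + 8 + 8 = 32 = |G|. So G has 11 conjugacy classes.

Answer: 11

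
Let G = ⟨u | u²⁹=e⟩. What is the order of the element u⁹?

Compute successive powers until reaching e:
  (u⁹)¹ = u⁹, (u⁹)² = u¹⁸, (u⁹)³ = u²⁷, (u⁹)⁴ = u⁷, (u⁹)⁵ = u¹⁶, (u⁹)⁶ = u²⁵, (u⁹)⁷ = u⁵, (u⁹)⁸ = u¹⁴, (u⁹)⁹ = u²³, (u⁹)¹⁰ = u³, (u⁹)¹¹ = u¹², (u⁹)¹² = u²¹, (u⁹)¹³ = u, (u⁹)¹⁴ = u¹⁰, (u⁹)¹⁵ = u¹⁹, (u⁹)¹⁶ = u²⁸, (u⁹)¹⁷ = u⁸, (u⁹)¹⁸ = u¹⁷, (u⁹)¹⁹ = u²⁶, (u⁹)²⁰ = u⁶, (u⁹)²¹ = u¹⁵, (u⁹)²² = u²⁴, (u⁹)²³ = u⁴, (u⁹)²⁴ = u¹³, (u⁹)²⁵ = u²², (u⁹)²⁶ = u², (u⁹)²⁷ = u¹¹, (u⁹)²⁸ = u²⁰, (u⁹)²⁹ = e.
The smallest positive k with (u⁹)ᵏ = e is 29.

Answer: 29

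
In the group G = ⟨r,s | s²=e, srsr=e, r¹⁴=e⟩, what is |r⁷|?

Compute successive powers until reaching e:
  (r⁷)¹ = r⁷, (r⁷)² = e.
The smallest positive k with (r⁷)ᵏ = e is 2.

Answer: 2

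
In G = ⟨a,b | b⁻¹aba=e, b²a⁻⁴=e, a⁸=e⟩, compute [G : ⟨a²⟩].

First find ord(a²) by computing successive powers:
  (a²)¹ = a², (a²)² = a⁴, (a²)³ = a⁶, (a²)⁴ = e.
So |⟨a²⟩| = ord(a²) = 4. With |G| = 16, by Lagrange [G : ⟨a²⟩] = 16/4 = 4.

Answer: 4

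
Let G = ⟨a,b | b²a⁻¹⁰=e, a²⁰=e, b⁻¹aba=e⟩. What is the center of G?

An element z ∈ Z(G) iff z commutes with every generator.
For example a¹⁰ is central: (a¹⁰)·a = a¹¹ = a·(a¹⁰); (a¹⁰)·b = b⁻¹ = b·(a¹⁰).
Whereas a ∉ Z(G) since a·b = ab ≠ a⁹b⁻¹ = b·a.
Checking each of the 40 elements this way gives Z(G) = {e, a¹⁰}, of order 2.

Answer: {e, a¹⁰}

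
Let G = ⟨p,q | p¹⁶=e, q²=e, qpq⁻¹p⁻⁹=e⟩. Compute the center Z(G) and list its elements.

An element z ∈ Z(G) iff z commutes with every generator.
For example p² is central: (p²)·p = p³ = p·(p²); (p²)·q = p²q = q·(p²).
Whereas p ∉ Z(G) since p·q = pq ≠ p⁹q = q·p.
Checking each of the 32 elements this way gives Z(G) = {e, p², p⁴, p⁶, p⁸, p¹⁰, p¹², p¹⁴}, of order 8.

Answer: {e, p², p⁴, p⁶, p⁸, p¹⁰, p¹², p¹⁴}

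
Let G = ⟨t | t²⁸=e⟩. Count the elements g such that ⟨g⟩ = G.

G is cyclic of order 28. An element generates G iff its order is 28, and a cyclic group of order 28 has exactly φ(28) = 12 such elements.

Answer: 12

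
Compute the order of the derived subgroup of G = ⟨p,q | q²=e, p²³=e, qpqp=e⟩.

G' = [G, G] is generated by all commutators. The generator-pair commutators are: [p, q] = p².
The subgroup they normally generate is {e, p, p², p³, p⁴, p⁵, p⁶, p⁷, p⁸, p⁹, p¹⁰, p¹¹, p¹², p¹³, p¹⁴, p¹⁵, p¹⁶, p¹⁷, p¹⁸, p¹⁹, p²⁰, p²¹, p²²}, of order 23.
Check: |G/G'| = 46/23 = 2 is the order of the abelianisation.

Answer: 23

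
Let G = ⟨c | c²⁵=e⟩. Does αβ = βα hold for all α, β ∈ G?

G has a single generator, so G is cyclic and hence abelian.

Answer: Yes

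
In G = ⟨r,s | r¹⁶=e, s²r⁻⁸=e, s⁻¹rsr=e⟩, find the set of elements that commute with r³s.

⟨r³s⟩ ⊆ C_G(r³s) since powers of r³s commute with r³s; so |C_G(r³s)| ≥ |⟨r³s⟩| = 4.
By orbit–stabilizer, |C_G(r³s)| = |G| / |conj. class of r³s| = 32 / 8 = 4.
The 4 elements commuting with r³s are {e, r⁸, r³s, r³s⁻¹}.

Answer: {e, r⁸, r³s, r³s⁻¹}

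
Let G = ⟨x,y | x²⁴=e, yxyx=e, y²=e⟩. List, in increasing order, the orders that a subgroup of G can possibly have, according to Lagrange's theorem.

|G| = 48 = 2⁴ · 3. By Lagrange's theorem the order of any subgroup divides 48; the divisors of 48 are 1, 2, 3, 4, 6, 8, 12, 16, 24, 48.

Answer: 1, 2, 3, 4, 6, 8, 12, 16, 24, 48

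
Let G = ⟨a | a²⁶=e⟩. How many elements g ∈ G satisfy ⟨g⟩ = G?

G is cyclic of order 26. An element generates G iff its order is 26, and a cyclic group of order 26 has exactly φ(26) = 12 such elements.

Answer: 12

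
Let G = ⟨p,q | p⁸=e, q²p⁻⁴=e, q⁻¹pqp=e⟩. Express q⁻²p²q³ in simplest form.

Multiply left to right, reducing at each step:
  (p⁴) · p² = p⁶
  (p⁶) · q³ = p²q

Answer: p²q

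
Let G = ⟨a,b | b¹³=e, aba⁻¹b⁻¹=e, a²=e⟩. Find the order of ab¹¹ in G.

Compute successive powers until reaching e:
  (ab¹¹)¹ = ab¹¹, (ab¹¹)² = b⁹, (ab¹¹)³ = ab⁷, (ab¹¹)⁴ = b⁵, (ab¹¹)⁵ = ab³, (ab¹¹)⁶ = b, (ab¹¹)⁷ = ab¹², (ab¹¹)⁸ = b¹⁰, (ab¹¹)⁹ = ab⁸, (ab¹¹)¹⁰ = b⁶, (ab¹¹)¹¹ = ab⁴, (ab¹¹)¹² = b², (ab¹¹)¹³ = a, (ab¹¹)¹⁴ = b¹¹, (ab¹¹)¹⁵ = ab⁹, (ab¹¹)¹⁶ = b⁷, (ab¹¹)¹⁷ = ab⁵, (ab¹¹)¹⁸ = b³, (ab¹¹)¹⁹ = ab, (ab¹¹)²⁰ = b¹², (ab¹¹)²¹ = ab¹⁰, (ab¹¹)²² = b⁸, (ab¹¹)²³ = ab⁶, (ab¹¹)²⁴ = b⁴, (ab¹¹)²⁵ = ab², (ab¹¹)²⁶ = e.
The smallest positive k with (ab¹¹)ᵏ = e is 26.

Answer: 26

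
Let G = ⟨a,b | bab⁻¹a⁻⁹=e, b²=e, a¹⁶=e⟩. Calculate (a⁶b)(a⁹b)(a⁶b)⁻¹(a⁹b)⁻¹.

[(a⁶b), (a⁹b)] = (a⁶b)·(a⁹b)·(a⁶b)⁻¹·(a⁹b)⁻¹.
  (a⁶b) · (a⁹b) = a⁷
  (a⁷) · (a¹⁰b) = ab
  (ab) · (a¹⁵b) = a⁸

Answer: a⁸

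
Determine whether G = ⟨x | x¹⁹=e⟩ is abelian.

G has a single generator, so G is cyclic and hence abelian.

Answer: Yes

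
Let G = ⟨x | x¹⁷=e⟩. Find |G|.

G is generated by a single element, so G is cyclic. The relator gives x¹⁷ = e and no smaller power is forced to be e, so the 17 powers {e, x, x², x³, x⁴, x⁵, x⁶, x⁷, x⁸, x⁹, x¹², x¹³, x¹¹, x¹⁰, x¹⁴, x¹⁵, x¹⁶} are distinct. Hence |G| = 17.

Answer: 17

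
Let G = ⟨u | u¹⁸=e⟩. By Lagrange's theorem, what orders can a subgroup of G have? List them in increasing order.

|G| = 18 = 2 · 3². By Lagrange's theorem the order of any subgroup divides 18; the divisors of 18 are 1, 2, 3, 6, 9, 18.

Answer: 1, 2, 3, 6, 9, 18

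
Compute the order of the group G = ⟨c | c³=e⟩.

G is generated by a single element, so G is cyclic. The relator gives c³ = e and no smaller power is forced to be e, so the 3 powers {c, e, c²} are distinct. Hence |G| = 3.

Answer: 3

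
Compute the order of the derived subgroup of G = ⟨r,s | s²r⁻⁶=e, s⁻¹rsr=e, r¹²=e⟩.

G' = [G, G] is generated by all commutators. The generator-pair commutators are: [r, s] = r².
The subgroup they normally generate is {e, r², r⁴, r⁶, r⁸, r¹⁰}, of order 6.
Check: |G/G'| = 24/6 = 4 is the order of the abelianisation.

Answer: 6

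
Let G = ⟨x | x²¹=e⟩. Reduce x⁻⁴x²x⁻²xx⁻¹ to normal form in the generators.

Multiply left to right, reducing at each step:
  (x¹⁷) · x² = x¹⁹
  (x¹⁹) · x⁻² = x¹⁷
  (x¹⁷) · x = x¹⁸
  (x¹⁸) · x⁻¹ = x¹⁷

Answer: x¹⁷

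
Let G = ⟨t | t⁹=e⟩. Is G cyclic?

|G| = 9. The element t has order 9 (its powers give 9 distinct elements), so ⟨t⟩ = G and G is cyclic.

Answer: Yes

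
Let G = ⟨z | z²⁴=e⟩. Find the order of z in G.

Compute successive powers until reaching e:
  z¹ = z, z² = z², z³ = z³, z⁴ = z⁴, z⁵ = z⁵, z⁶ = z⁶, z⁷ = z⁷, z⁸ = z⁸, z⁹ = z⁹, z¹⁰ = z¹⁰, z¹¹ = z¹¹, z¹² = z¹², z¹³ = z¹³, z¹⁴ = z¹⁴, z¹⁵ = z¹⁵, z¹⁶ = z¹⁶, z¹⁷ = z¹⁷, z¹⁸ = z¹⁸, z¹⁹ = z¹⁹, z²⁰ = z²⁰, z²¹ = z²¹, z²² = z²², z²³ = z²³, z²⁴ = e.
The smallest positive k with zᵏ = e is 24.

Answer: 24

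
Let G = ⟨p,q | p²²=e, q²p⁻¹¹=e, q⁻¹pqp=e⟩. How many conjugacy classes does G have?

The conjugacy classes (representative and size) are:
  [e] (size 1), [p²¹] (size 2), [p²] (size 2), [p³] (size 2), [p¹⁸] (size 2), [p¹⁷] (size 2), [p⁶] (size 2), [p⁷] (size 2), [p⁸] (size 2), [p¹³] (size 2), [p¹²] (size 2), [p¹¹] (size 1), [p¹⁰q] (size 11), [p⁷q] (size 11).
Class equation: 1 + 2 + 2 + 2 + 2 + 2 + 2 + 2 + 2 + 2 + 2 + 1 + 11 + 11 = 44 = |G|. So G has 14 conjugacy classes.

Answer: 14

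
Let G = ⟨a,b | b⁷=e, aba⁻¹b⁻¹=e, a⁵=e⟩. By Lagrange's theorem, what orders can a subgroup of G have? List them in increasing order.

|G| = 35 = 5 · 7. By Lagrange's theorem the order of any subgroup divides 35; the divisors of 35 are 1, 5, 7, 35.

Answer: 1, 5, 7, 35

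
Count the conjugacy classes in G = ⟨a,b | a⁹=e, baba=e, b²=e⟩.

The conjugacy classes (representative and size) are:
  [e] (size 1), [a⁸] (size 2), [a⁷] (size 2), [a⁶] (size 2), [a⁵] (size 2), [a⁴b] (size 9).
Class equation: 1 + 2 + 2 + 2 + 2 + 9 = 18 = |G|. So G has 6 conjugacy classes.

Answer: 6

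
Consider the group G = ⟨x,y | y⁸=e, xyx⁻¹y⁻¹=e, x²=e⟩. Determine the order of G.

Enumerate words in the generators, reducing via the relations: the distinct elements are
  {e, x, y, xy, y², y³, y⁴, y⁵, y⁶, y⁷, xy², xy³, xy⁴, xy⁵, xy⁶, xy⁷}.
No further products give new elements, so |G| = 16.

Answer: 16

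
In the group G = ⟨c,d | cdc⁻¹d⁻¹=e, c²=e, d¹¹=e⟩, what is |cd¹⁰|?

Compute successive powers until reaching e:
  (cd¹⁰)¹ = cd¹⁰, (cd¹⁰)² = d⁹, (cd¹⁰)³ = cd⁸, (cd¹⁰)⁴ = d⁷, (cd¹⁰)⁵ = cd⁶, (cd¹⁰)⁶ = d⁵, (cd¹⁰)⁷ = cd⁴, (cd¹⁰)⁸ = d³, (cd¹⁰)⁹ = cd², (cd¹⁰)¹⁰ = d, (cd¹⁰)¹¹ = c, (cd¹⁰)¹² = d¹⁰, (cd¹⁰)¹³ = cd⁹, (cd¹⁰)¹⁴ = d⁸, (cd¹⁰)¹⁵ = cd⁷, (cd¹⁰)¹⁶ = d⁶, (cd¹⁰)¹⁷ = cd⁵, (cd¹⁰)¹⁸ = d⁴, (cd¹⁰)¹⁹ = cd³, (cd¹⁰)²⁰ = d², (cd¹⁰)²¹ = cd, (cd¹⁰)²² = e.
The smallest positive k with (cd¹⁰)ᵏ = e is 22.

Answer: 22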